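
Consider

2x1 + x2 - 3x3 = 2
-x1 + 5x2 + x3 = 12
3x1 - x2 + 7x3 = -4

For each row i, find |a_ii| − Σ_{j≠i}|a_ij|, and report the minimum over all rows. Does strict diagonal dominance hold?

row 1: |2| − (1+3) = -2
row 2: |5| − (1+1) = 3
row 3: |7| − (3+1) = 3
minimum over rows = -2 → not strictly diagonally dominant

-2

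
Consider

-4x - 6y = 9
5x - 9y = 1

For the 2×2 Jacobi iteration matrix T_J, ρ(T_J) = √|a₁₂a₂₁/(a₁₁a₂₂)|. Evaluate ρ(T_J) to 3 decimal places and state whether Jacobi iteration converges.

a₁₂a₂₁/(a₁₁a₂₂) = (-6)·(5) / ((-4)·(-9)) = -0.833333
ρ = √|-0.833333| = √0.833333 = 0.913
ρ < 1, so Jacobi converges

0.913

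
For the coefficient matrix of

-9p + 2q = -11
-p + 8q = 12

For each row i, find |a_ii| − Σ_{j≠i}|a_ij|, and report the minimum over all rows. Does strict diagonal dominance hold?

row 1: |-9| − (2) = 7
row 2: |8| − (1) = 7
minimum over rows = 7 → strictly diagonally dominant (convergence guaranteed)

7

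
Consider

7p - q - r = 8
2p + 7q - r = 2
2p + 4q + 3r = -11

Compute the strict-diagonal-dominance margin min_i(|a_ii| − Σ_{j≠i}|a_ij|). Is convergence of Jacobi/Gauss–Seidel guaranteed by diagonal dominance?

-3

row 1: |7| − (1+1) = 5
row 2: |7| − (2+1) = 4
row 3: |3| − (2+4) = -3
minimum over rows = -3 → not strictly diagonally dominant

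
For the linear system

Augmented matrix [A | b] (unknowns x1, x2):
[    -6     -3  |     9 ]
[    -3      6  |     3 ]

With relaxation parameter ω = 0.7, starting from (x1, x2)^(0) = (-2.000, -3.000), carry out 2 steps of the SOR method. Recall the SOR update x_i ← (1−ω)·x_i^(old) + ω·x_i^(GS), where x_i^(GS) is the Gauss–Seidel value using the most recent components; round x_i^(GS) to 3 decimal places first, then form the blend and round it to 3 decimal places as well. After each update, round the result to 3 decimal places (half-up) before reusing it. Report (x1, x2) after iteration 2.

(-0.964, -0.215)

Iteration 1:
  x1: GS value = (9 - (-3)·-3.000) / (-6) = 0.000;  x1 ← (1−ω)·-2.000 + ω·0.000 = -0.600
  x2: GS value = (3 - (-3)·-0.600) / (6) = 0.200;  x2 ← (1−ω)·-3.000 + ω·0.200 = -0.760
Iteration 2:
  x1: GS value = (9 - (-3)·-0.760) / (-6) = -1.120;  x1 ← (1−ω)·-0.600 + ω·-1.120 = -0.964
  x2: GS value = (3 - (-3)·-0.964) / (6) = 0.018;  x2 ← (1−ω)·-0.760 + ω·0.018 = -0.215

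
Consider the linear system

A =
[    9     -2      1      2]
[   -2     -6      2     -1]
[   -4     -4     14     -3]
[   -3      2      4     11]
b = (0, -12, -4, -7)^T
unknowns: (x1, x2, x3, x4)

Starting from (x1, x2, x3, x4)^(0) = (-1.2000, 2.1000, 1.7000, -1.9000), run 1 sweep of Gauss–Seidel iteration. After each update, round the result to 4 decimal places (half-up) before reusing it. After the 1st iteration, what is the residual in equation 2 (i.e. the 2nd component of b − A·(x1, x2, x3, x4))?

3.7480

Iteration 1:
  x1 = (0 - (-2)·2.1000 - (1)·1.7000 - (2)·-1.9000) / (9) = 0.7000
  x2 = (-12 - (-2)·0.7000 - (2)·1.7000 - (-1)·-1.9000) / (-6) = 2.6500
  x3 = (-4 - (-4)·0.7000 - (-4)·2.6500 - (-3)·-1.9000) / (14) = 0.2643
  x4 = (-7 - (-3)·0.7000 - (2)·2.6500 - (4)·0.2643) / (11) = -1.0234
Residual b − A·x = (0.7825, 3.7480, 2.6296, 0.0002)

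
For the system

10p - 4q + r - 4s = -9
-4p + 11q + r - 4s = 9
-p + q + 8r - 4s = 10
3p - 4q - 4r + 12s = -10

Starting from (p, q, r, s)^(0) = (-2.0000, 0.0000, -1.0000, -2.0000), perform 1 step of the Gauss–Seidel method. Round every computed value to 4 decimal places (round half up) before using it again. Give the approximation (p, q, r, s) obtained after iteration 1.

(-1.6000, -0.4000, 0.1000, -0.5333)

Iteration 1:
  p = (-9 - (-4)·0.0000 - (1)·-1.0000 - (-4)·-2.0000) / (10) = -1.6000
  q = (9 - (-4)·-1.6000 - (1)·-1.0000 - (-4)·-2.0000) / (11) = -0.4000
  r = (10 - (-1)·-1.6000 - (1)·-0.4000 - (-4)·-2.0000) / (8) = 0.1000
  s = (-10 - (3)·-1.6000 - (-4)·-0.4000 - (-4)·0.1000) / (12) = -0.5333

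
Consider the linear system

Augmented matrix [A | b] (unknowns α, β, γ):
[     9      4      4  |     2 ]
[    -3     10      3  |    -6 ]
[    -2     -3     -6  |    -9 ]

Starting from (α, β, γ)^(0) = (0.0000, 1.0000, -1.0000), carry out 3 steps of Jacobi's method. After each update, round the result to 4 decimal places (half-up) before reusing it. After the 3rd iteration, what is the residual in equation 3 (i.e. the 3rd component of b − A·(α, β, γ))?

Iteration 1:
  α = (2 - (4)·1.0000 - (4)·-1.0000) / (9) = 0.2222
  β = (-6 - (-3)·0.0000 - (3)·-1.0000) / (10) = -0.3000
  γ = (-9 - (-2)·0.0000 - (-3)·1.0000) / (-6) = 1.0000
Iteration 2:
  α = (2 - (4)·-0.3000 - (4)·1.0000) / (9) = -0.0889
  β = (-6 - (-3)·0.2222 - (3)·1.0000) / (10) = -0.8333
  γ = (-9 - (-2)·0.2222 - (-3)·-0.3000) / (-6) = 1.5759
Iteration 3:
  α = (2 - (4)·-0.8333 - (4)·1.5759) / (9) = -0.1078
  β = (-6 - (-3)·-0.0889 - (3)·1.5759) / (10) = -1.0994
  γ = (-9 - (-2)·-0.0889 - (-3)·-0.8333) / (-6) = 1.9463
Residual b − A·x = (-0.4174, -1.1683, -0.8360)

-0.8360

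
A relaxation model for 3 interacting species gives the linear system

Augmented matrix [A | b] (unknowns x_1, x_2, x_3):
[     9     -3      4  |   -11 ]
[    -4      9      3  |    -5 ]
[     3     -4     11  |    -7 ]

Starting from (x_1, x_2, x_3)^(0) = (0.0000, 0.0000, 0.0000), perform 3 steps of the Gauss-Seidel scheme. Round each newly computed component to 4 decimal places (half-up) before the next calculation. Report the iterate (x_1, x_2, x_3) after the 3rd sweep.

Iteration 1:
  x_1 = (-11 - (-3)·0.0000 - (4)·0.0000) / (9) = -1.2222
  x_2 = (-5 - (-4)·-1.2222 - (3)·0.0000) / (9) = -1.0988
  x_3 = (-7 - (3)·-1.2222 - (-4)·-1.0988) / (11) = -0.7026
Iteration 2:
  x_1 = (-11 - (-3)·-1.0988 - (4)·-0.7026) / (9) = -1.2762
  x_2 = (-5 - (-4)·-1.2762 - (3)·-0.7026) / (9) = -0.8886
  x_3 = (-7 - (3)·-1.2762 - (-4)·-0.8886) / (11) = -0.6114
Iteration 3:
  x_1 = (-11 - (-3)·-0.8886 - (4)·-0.6114) / (9) = -1.2467
  x_2 = (-5 - (-4)·-1.2467 - (3)·-0.6114) / (9) = -0.9058
  x_3 = (-7 - (3)·-1.2467 - (-4)·-0.9058) / (11) = -0.6257

(-1.2467, -0.9058, -0.6257)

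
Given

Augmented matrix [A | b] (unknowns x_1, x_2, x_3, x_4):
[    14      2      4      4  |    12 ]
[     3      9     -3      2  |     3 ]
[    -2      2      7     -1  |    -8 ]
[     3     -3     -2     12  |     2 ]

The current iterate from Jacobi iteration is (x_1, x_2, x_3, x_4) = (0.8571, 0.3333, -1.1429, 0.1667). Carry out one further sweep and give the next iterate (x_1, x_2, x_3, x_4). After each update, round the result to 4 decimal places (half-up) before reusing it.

(1.0884, -0.3704, -0.9694, -0.1548)

One sweep:
  x_1 = (12 - (2)·0.3333 - (4)·-1.1429 - (4)·0.1667) / (14) = 1.0884
  x_2 = (3 - (3)·0.8571 - (-3)·-1.1429 - (2)·0.1667) / (9) = -0.3704
  x_3 = (-8 - (-2)·0.8571 - (2)·0.3333 - (-1)·0.1667) / (7) = -0.9694
  x_4 = (2 - (3)·0.8571 - (-3)·0.3333 - (-2)·-1.1429) / (12) = -0.1548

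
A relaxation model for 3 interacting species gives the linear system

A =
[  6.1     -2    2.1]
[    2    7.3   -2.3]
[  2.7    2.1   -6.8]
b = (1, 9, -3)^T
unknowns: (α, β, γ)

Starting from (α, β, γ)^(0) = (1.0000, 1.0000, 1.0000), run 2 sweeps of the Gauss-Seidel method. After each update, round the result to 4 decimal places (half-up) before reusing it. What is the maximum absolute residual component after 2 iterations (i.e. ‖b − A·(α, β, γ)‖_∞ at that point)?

0.2298

Iteration 1:
  α = (1 - (-2)·1.0000 - (2.1)·1.0000) / (6.1) = 0.1475
  β = (9 - (2)·0.1475 - (-2.3)·1.0000) / (7.3) = 1.5075
  γ = (-3 - (2.7)·0.1475 - (2.1)·1.5075) / (-6.8) = 0.9653
Iteration 2:
  α = (1 - (-2)·1.5075 - (2.1)·0.9653) / (6.1) = 0.3259
  β = (9 - (2)·0.3259 - (-2.3)·0.9653) / (7.3) = 1.4477
  γ = (-3 - (2.7)·0.3259 - (2.1)·1.4477) / (-6.8) = 1.0177
Residual b − A·x = (-0.2298, 0.1207, 0.0003); ∞-norm = 0.2298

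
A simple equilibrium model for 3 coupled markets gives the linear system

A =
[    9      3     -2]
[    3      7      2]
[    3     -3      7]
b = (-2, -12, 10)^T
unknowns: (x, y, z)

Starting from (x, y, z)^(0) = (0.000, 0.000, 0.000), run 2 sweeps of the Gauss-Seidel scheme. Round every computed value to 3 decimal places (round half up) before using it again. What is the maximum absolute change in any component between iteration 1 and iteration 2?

Iteration 1:
  x = (-2 - (3)·0.000 - (-2)·0.000) / (9) = -0.222
  y = (-12 - (3)·-0.222 - (2)·0.000) / (7) = -1.619
  z = (10 - (3)·-0.222 - (-3)·-1.619) / (7) = 0.830
Iteration 2:
  x = (-2 - (3)·-1.619 - (-2)·0.830) / (9) = 0.502
  y = (-12 - (3)·0.502 - (2)·0.830) / (7) = -2.167
  z = (10 - (3)·0.502 - (-3)·-2.167) / (7) = 0.285
Change: (0.724, -0.548, -0.545) → max |·| = 0.724

0.724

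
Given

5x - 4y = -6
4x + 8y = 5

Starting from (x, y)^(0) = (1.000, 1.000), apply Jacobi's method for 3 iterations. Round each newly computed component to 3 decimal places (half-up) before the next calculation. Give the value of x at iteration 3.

-0.540

Iteration 1:
  x = (-6 - (-4)·1.000) / (5) = -0.400
  y = (5 - (4)·1.000) / (8) = 0.125
Iteration 2:
  x = (-6 - (-4)·0.125) / (5) = -1.100
  y = (5 - (4)·-0.400) / (8) = 0.825
Iteration 3:
  x = (-6 - (-4)·0.825) / (5) = -0.540
  y = (5 - (4)·-1.100) / (8) = 1.175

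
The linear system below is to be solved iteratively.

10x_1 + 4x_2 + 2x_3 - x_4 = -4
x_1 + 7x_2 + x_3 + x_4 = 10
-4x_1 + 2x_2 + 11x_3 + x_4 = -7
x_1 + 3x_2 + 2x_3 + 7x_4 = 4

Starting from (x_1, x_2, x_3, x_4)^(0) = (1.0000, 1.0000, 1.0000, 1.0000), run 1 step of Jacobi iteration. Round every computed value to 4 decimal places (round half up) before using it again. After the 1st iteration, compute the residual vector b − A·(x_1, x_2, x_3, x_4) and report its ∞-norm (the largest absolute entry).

6.3138

Iteration 1:
  x_1 = (-4 - (4)·1.0000 - (2)·1.0000 - (-1)·1.0000) / (10) = -0.9000
  x_2 = (10 - (1)·1.0000 - (1)·1.0000 - (1)·1.0000) / (7) = 1.0000
  x_3 = (-7 - (-4)·1.0000 - (2)·1.0000 - (1)·1.0000) / (11) = -0.5455
  x_4 = (4 - (1)·1.0000 - (3)·1.0000 - (2)·1.0000) / (7) = -0.2857
Residual b − A·x = (1.8053, 4.7312, -6.3138, 4.9909); ∞-norm = 6.3138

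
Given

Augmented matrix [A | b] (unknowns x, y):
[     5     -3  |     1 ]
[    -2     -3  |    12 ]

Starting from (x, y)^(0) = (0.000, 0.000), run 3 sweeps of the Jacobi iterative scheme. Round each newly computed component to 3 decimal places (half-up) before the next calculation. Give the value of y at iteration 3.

Iteration 1:
  x = (1 - (-3)·0.000) / (5) = 0.200
  y = (12 - (-2)·0.000) / (-3) = -4.000
Iteration 2:
  x = (1 - (-3)·-4.000) / (5) = -2.200
  y = (12 - (-2)·0.200) / (-3) = -4.133
Iteration 3:
  x = (1 - (-3)·-4.133) / (5) = -2.280
  y = (12 - (-2)·-2.200) / (-3) = -2.533

-2.533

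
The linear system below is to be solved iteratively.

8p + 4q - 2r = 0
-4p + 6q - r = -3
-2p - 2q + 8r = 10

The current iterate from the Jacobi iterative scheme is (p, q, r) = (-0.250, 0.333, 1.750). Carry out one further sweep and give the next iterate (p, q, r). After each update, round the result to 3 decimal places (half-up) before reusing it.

One sweep:
  p = (0 - (4)·0.333 - (-2)·1.750) / (8) = 0.271
  q = (-3 - (-4)·-0.250 - (-1)·1.750) / (6) = -0.375
  r = (10 - (-2)·-0.250 - (-2)·0.333) / (8) = 1.271

(0.271, -0.375, 1.271)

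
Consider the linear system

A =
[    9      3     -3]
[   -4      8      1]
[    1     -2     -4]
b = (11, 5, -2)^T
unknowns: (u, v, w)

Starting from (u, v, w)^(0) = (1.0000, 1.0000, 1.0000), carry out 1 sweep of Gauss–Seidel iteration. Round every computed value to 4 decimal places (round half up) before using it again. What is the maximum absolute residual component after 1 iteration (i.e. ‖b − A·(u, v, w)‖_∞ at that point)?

Iteration 1:
  u = (11 - (3)·1.0000 - (-3)·1.0000) / (9) = 1.2222
  v = (5 - (-4)·1.2222 - (1)·1.0000) / (8) = 1.1111
  w = (-2 - (1)·1.2222 - (-2)·1.1111) / (-4) = 0.2500
Residual b − A·x = (-2.5831, 0.7500, 0.0000); ∞-norm = 2.5831

2.5831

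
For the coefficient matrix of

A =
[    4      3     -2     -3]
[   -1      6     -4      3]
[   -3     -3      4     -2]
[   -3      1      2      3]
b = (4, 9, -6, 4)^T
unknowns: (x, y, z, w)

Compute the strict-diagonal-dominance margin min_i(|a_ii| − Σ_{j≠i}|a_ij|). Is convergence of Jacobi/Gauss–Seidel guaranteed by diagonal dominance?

row 1: |4| − (3+2+3) = -4
row 2: |6| − (1+4+3) = -2
row 3: |4| − (3+3+2) = -4
row 4: |3| − (3+1+2) = -3
minimum over rows = -4 → not strictly diagonally dominant

-4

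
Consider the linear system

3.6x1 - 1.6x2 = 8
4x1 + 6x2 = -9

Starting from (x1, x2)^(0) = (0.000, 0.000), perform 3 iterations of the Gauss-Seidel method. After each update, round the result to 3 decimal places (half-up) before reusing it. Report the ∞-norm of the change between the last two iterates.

0.393

Iteration 1:
  x1 = (8 - (-1.6)·0.000) / (3.6) = 2.222
  x2 = (-9 - (4)·2.222) / (6) = -2.981
Iteration 2:
  x1 = (8 - (-1.6)·-2.981) / (3.6) = 0.897
  x2 = (-9 - (4)·0.897) / (6) = -2.098
Iteration 3:
  x1 = (8 - (-1.6)·-2.098) / (3.6) = 1.290
  x2 = (-9 - (4)·1.290) / (6) = -2.360
Change: (0.393, -0.262) → max |·| = 0.393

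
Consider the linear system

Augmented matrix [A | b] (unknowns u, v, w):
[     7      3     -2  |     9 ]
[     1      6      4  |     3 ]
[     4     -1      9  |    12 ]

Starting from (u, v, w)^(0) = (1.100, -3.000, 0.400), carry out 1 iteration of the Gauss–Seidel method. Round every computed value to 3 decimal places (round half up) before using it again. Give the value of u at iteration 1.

Iteration 1:
  u = (9 - (3)·-3.000 - (-2)·0.400) / (7) = 2.686
  v = (3 - (1)·2.686 - (4)·0.400) / (6) = -0.214
  w = (12 - (4)·2.686 - (-1)·-0.214) / (9) = 0.116

2.686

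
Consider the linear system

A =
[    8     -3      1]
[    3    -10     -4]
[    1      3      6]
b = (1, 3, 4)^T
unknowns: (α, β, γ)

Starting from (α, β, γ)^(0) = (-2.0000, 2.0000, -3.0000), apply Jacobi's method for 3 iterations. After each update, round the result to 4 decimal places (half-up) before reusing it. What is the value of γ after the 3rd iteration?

0.5896

Iteration 1:
  α = (1 - (-3)·2.0000 - (1)·-3.0000) / (8) = 1.2500
  β = (3 - (3)·-2.0000 - (-4)·-3.0000) / (-10) = 0.3000
  γ = (4 - (1)·-2.0000 - (3)·2.0000) / (6) = 0.0000
Iteration 2:
  α = (1 - (-3)·0.3000 - (1)·0.0000) / (8) = 0.2375
  β = (3 - (3)·1.2500 - (-4)·0.0000) / (-10) = 0.0750
  γ = (4 - (1)·1.2500 - (3)·0.3000) / (6) = 0.3083
Iteration 3:
  α = (1 - (-3)·0.0750 - (1)·0.3083) / (8) = 0.1146
  β = (3 - (3)·0.2375 - (-4)·0.3083) / (-10) = -0.3521
  γ = (4 - (1)·0.2375 - (3)·0.0750) / (6) = 0.5896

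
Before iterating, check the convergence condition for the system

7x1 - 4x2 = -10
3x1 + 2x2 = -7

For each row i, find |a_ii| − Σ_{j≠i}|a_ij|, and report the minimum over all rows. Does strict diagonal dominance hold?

row 1: |7| − (4) = 3
row 2: |2| − (3) = -1
minimum over rows = -1 → not strictly diagonally dominant

-1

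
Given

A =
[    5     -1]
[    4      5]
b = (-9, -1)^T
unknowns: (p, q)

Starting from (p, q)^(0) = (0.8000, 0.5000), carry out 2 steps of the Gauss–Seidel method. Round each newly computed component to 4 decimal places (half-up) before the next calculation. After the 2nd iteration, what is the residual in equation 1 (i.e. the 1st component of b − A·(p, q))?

Iteration 1:
  p = (-9 - (-1)·0.5000) / (5) = -1.7000
  q = (-1 - (4)·-1.7000) / (5) = 1.1600
Iteration 2:
  p = (-9 - (-1)·1.1600) / (5) = -1.5680
  q = (-1 - (4)·-1.5680) / (5) = 1.0544
Residual b − A·x = (-0.1056, 0.0000)

-0.1056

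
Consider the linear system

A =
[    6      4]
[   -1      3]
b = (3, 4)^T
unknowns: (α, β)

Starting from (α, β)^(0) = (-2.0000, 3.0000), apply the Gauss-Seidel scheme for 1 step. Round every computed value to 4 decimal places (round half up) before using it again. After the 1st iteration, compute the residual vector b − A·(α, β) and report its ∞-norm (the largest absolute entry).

8.6668

Iteration 1:
  α = (3 - (4)·3.0000) / (6) = -1.5000
  β = (4 - (-1)·-1.5000) / (3) = 0.8333
Residual b − A·x = (8.6668, 0.0001); ∞-norm = 8.6668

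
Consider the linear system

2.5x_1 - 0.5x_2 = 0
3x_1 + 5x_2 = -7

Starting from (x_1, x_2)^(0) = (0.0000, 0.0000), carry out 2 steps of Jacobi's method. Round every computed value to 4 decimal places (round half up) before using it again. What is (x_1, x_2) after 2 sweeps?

Iteration 1:
  x_1 = (0 - (-0.5)·0.0000) / (2.5) = 0.0000
  x_2 = (-7 - (3)·0.0000) / (5) = -1.4000
Iteration 2:
  x_1 = (0 - (-0.5)·-1.4000) / (2.5) = -0.2800
  x_2 = (-7 - (3)·0.0000) / (5) = -1.4000

(-0.2800, -1.4000)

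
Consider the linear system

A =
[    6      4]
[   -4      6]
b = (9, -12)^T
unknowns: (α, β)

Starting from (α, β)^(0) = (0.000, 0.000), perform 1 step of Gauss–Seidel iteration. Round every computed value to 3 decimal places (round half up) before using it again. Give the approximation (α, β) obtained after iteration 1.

(1.500, -1.000)

Iteration 1:
  α = (9 - (4)·0.000) / (6) = 1.500
  β = (-12 - (-4)·1.500) / (6) = -1.000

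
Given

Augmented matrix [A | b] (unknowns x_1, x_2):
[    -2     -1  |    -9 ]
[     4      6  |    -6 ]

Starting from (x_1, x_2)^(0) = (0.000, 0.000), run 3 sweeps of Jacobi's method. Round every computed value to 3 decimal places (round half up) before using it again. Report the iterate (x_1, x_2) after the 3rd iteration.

Iteration 1:
  x_1 = (-9 - (-1)·0.000) / (-2) = 4.500
  x_2 = (-6 - (4)·0.000) / (6) = -1.000
Iteration 2:
  x_1 = (-9 - (-1)·-1.000) / (-2) = 5.000
  x_2 = (-6 - (4)·4.500) / (6) = -4.000
Iteration 3:
  x_1 = (-9 - (-1)·-4.000) / (-2) = 6.500
  x_2 = (-6 - (4)·5.000) / (6) = -4.333

(6.500, -4.333)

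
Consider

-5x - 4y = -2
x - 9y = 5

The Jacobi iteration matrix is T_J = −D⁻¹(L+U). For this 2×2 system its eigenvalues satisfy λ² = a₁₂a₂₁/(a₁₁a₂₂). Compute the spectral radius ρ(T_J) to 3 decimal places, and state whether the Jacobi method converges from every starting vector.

a₁₂a₂₁/(a₁₁a₂₂) = (-4)·(1) / ((-5)·(-9)) = -0.088889
ρ = √|-0.088889| = √0.088889 = 0.298
ρ < 1, so Jacobi converges

0.298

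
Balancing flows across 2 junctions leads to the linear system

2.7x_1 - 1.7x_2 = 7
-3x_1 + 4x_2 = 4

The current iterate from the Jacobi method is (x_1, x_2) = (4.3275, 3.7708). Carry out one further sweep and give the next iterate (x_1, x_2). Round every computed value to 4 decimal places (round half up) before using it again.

One sweep:
  x_1 = (7 - (-1.7)·3.7708) / (2.7) = 4.9668
  x_2 = (4 - (-3)·4.3275) / (4) = 4.2456

(4.9668, 4.2456)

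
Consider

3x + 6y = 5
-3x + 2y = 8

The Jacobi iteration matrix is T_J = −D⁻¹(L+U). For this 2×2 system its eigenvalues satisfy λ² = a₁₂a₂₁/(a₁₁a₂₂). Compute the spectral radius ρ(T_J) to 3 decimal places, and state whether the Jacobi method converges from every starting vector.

1.732

a₁₂a₂₁/(a₁₁a₂₂) = (6)·(-3) / ((3)·(2)) = -3.000000
ρ = √|-3.000000| = √3.000000 = 1.732
ρ > 1, so Jacobi diverges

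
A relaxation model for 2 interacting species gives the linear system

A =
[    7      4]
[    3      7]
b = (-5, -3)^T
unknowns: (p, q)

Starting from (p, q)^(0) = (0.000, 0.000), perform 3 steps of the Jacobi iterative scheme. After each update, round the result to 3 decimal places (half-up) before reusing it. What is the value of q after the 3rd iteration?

-0.228

Iteration 1:
  p = (-5 - (4)·0.000) / (7) = -0.714
  q = (-3 - (3)·0.000) / (7) = -0.429
Iteration 2:
  p = (-5 - (4)·-0.429) / (7) = -0.469
  q = (-3 - (3)·-0.714) / (7) = -0.123
Iteration 3:
  p = (-5 - (4)·-0.123) / (7) = -0.644
  q = (-3 - (3)·-0.469) / (7) = -0.228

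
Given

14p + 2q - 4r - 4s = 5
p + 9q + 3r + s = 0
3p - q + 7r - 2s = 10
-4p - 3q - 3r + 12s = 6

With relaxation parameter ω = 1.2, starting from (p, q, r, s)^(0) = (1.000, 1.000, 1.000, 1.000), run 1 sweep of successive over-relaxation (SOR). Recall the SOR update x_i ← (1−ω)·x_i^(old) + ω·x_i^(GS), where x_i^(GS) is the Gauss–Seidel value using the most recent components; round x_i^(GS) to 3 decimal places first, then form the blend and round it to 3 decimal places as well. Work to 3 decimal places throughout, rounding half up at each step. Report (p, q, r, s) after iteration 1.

(0.743, -0.832, 1.332, 0.848)

Iteration 1:
  p: GS value = (5 - (2)·1.000 - (-4)·1.000 - (-4)·1.000) / (14) = 0.786;  p ← (1−ω)·1.000 + ω·0.786 = 0.743
  q: GS value = (0 - (1)·0.743 - (3)·1.000 - (1)·1.000) / (9) = -0.527;  q ← (1−ω)·1.000 + ω·-0.527 = -0.832
  r: GS value = (10 - (3)·0.743 - (-1)·-0.832 - (-2)·1.000) / (7) = 1.277;  r ← (1−ω)·1.000 + ω·1.277 = 1.332
  s: GS value = (6 - (-4)·0.743 - (-3)·-0.832 - (-3)·1.332) / (12) = 0.873;  s ← (1−ω)·1.000 + ω·0.873 = 0.848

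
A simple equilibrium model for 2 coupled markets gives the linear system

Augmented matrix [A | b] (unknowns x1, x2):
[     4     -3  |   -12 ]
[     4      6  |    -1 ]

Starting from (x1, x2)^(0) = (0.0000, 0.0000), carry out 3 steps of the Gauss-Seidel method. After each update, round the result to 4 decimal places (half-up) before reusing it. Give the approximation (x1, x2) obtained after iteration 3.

Iteration 1:
  x1 = (-12 - (-3)·0.0000) / (4) = -3.0000
  x2 = (-1 - (4)·-3.0000) / (6) = 1.8333
Iteration 2:
  x1 = (-12 - (-3)·1.8333) / (4) = -1.6250
  x2 = (-1 - (4)·-1.6250) / (6) = 0.9167
Iteration 3:
  x1 = (-12 - (-3)·0.9167) / (4) = -2.3125
  x2 = (-1 - (4)·-2.3125) / (6) = 1.3750

(-2.3125, 1.3750)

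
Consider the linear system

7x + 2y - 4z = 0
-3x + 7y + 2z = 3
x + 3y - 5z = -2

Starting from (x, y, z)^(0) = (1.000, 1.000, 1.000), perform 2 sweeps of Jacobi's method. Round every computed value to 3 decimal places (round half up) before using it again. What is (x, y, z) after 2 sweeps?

(0.523, 0.208, 0.800)

Iteration 1:
  x = (0 - (2)·1.000 - (-4)·1.000) / (7) = 0.286
  y = (3 - (-3)·1.000 - (2)·1.000) / (7) = 0.571
  z = (-2 - (1)·1.000 - (3)·1.000) / (-5) = 1.200
Iteration 2:
  x = (0 - (2)·0.571 - (-4)·1.200) / (7) = 0.523
  y = (3 - (-3)·0.286 - (2)·1.200) / (7) = 0.208
  z = (-2 - (1)·0.286 - (3)·0.571) / (-5) = 0.800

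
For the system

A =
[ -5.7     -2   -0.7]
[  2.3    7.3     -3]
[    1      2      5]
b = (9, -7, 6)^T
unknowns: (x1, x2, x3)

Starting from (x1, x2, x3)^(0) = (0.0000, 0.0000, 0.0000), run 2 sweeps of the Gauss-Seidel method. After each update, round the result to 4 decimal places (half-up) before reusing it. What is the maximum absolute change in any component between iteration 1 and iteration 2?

0.7135

Iteration 1:
  x1 = (9 - (-2)·0.0000 - (-0.7)·0.0000) / (-5.7) = -1.5789
  x2 = (-7 - (2.3)·-1.5789 - (-3)·0.0000) / (7.3) = -0.4614
  x3 = (6 - (1)·-1.5789 - (2)·-0.4614) / (5) = 1.7003
Iteration 2:
  x1 = (9 - (-2)·-0.4614 - (-0.7)·1.7003) / (-5.7) = -1.6259
  x2 = (-7 - (2.3)·-1.6259 - (-3)·1.7003) / (7.3) = 0.2521
  x3 = (6 - (1)·-1.6259 - (2)·0.2521) / (5) = 1.4243
Change: (-0.0470, 0.7135, -0.2760) → max |·| = 0.7135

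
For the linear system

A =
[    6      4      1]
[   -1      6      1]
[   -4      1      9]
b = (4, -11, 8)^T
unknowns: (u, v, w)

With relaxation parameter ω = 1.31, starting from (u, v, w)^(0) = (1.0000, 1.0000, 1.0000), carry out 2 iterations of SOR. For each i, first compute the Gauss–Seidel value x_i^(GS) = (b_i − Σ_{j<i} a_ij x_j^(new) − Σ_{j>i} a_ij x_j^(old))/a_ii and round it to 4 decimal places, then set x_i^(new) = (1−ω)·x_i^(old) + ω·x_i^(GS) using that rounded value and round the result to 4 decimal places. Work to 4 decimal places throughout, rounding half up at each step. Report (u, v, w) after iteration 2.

(3.4806, -0.9138, 3.0171)

Iteration 1:
  u: GS value = (4 - (4)·1.0000 - (1)·1.0000) / (6) = -0.1667;  u ← (1−ω)·1.0000 + ω·-0.1667 = -0.5284
  v: GS value = (-11 - (-1)·-0.5284 - (1)·1.0000) / (6) = -2.0881;  v ← (1−ω)·1.0000 + ω·-2.0881 = -3.0454
  w: GS value = (8 - (-4)·-0.5284 - (1)·-3.0454) / (9) = 0.9924;  w ← (1−ω)·1.0000 + ω·0.9924 = 0.9900
Iteration 2:
  u: GS value = (4 - (4)·-3.0454 - (1)·0.9900) / (6) = 2.5319;  u ← (1−ω)·-0.5284 + ω·2.5319 = 3.4806
  v: GS value = (-11 - (-1)·3.4806 - (1)·0.9900) / (6) = -1.4182;  v ← (1−ω)·-3.0454 + ω·-1.4182 = -0.9138
  w: GS value = (8 - (-4)·3.4806 - (1)·-0.9138) / (9) = 2.5374;  w ← (1−ω)·0.9900 + ω·2.5374 = 3.0171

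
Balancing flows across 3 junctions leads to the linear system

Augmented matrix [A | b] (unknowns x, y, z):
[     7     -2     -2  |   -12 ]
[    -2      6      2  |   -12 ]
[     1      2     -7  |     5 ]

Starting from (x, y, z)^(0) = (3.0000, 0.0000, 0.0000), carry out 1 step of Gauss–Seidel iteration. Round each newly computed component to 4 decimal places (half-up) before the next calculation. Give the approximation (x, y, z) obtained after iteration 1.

Iteration 1:
  x = (-12 - (-2)·0.0000 - (-2)·0.0000) / (7) = -1.7143
  y = (-12 - (-2)·-1.7143 - (2)·0.0000) / (6) = -2.5714
  z = (5 - (1)·-1.7143 - (2)·-2.5714) / (-7) = -1.6939

(-1.7143, -2.5714, -1.6939)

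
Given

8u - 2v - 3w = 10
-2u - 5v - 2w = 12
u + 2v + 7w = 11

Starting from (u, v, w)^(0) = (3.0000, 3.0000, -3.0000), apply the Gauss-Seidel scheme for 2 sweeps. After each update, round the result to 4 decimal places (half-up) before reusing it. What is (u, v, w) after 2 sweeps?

(1.5710, -3.7841, 2.4282)

Iteration 1:
  u = (10 - (-2)·3.0000 - (-3)·-3.0000) / (8) = 0.8750
  v = (12 - (-2)·0.8750 - (-2)·-3.0000) / (-5) = -1.5500
  w = (11 - (1)·0.8750 - (2)·-1.5500) / (7) = 1.8893
Iteration 2:
  u = (10 - (-2)·-1.5500 - (-3)·1.8893) / (8) = 1.5710
  v = (12 - (-2)·1.5710 - (-2)·1.8893) / (-5) = -3.7841
  w = (11 - (1)·1.5710 - (2)·-3.7841) / (7) = 2.4282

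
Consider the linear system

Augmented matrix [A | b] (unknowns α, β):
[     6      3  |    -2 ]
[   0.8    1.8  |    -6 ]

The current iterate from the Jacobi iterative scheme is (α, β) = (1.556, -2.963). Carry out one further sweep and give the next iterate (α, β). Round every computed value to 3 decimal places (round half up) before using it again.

One sweep:
  α = (-2 - (3)·-2.963) / (6) = 1.148
  β = (-6 - (0.8)·1.556) / (1.8) = -4.025

(1.148, -4.025)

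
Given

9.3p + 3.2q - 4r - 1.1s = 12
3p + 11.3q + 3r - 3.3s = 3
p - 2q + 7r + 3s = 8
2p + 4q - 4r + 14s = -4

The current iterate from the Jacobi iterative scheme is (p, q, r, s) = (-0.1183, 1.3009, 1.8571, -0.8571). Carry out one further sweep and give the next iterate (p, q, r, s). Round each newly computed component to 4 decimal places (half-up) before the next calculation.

One sweep:
  p = (12 - (3.2)·1.3009 - (-4)·1.8571 - (-1.1)·-0.8571) / (9.3) = 1.5401
  q = (3 - (3)·-0.1183 - (3)·1.8571 - (-3.3)·-0.8571) / (11.3) = -0.4464
  r = (8 - (1)·-0.1183 - (-2)·1.3009 - (3)·-0.8571) / (7) = 1.8988
  s = (-4 - (2)·-0.1183 - (4)·1.3009 - (-4)·1.8571) / (14) = -0.1099

(1.5401, -0.4464, 1.8988, -0.1099)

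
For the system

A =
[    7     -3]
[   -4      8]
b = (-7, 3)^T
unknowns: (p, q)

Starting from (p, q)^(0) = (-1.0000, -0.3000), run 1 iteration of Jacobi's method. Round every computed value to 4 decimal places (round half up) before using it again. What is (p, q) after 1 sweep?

(-1.1286, -0.1250)

Iteration 1:
  p = (-7 - (-3)·-0.3000) / (7) = -1.1286
  q = (3 - (-4)·-1.0000) / (8) = -0.1250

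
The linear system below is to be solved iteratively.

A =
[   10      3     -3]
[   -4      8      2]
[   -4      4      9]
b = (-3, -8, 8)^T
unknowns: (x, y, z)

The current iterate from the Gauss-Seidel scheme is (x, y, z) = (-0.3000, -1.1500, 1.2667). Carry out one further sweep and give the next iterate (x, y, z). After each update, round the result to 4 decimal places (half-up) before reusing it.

(0.4250, -1.1042, 1.5685)

One sweep:
  x = (-3 - (3)·-1.1500 - (-3)·1.2667) / (10) = 0.4250
  y = (-8 - (-4)·0.4250 - (2)·1.2667) / (8) = -1.1042
  z = (8 - (-4)·0.4250 - (4)·-1.1042) / (9) = 1.5685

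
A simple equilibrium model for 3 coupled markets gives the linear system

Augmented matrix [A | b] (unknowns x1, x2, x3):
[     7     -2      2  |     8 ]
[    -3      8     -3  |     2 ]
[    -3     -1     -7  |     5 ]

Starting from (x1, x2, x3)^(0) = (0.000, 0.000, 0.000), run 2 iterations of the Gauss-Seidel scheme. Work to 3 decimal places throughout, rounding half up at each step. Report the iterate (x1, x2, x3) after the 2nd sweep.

(1.709, 0.403, -1.504)

Iteration 1:
  x1 = (8 - (-2)·0.000 - (2)·0.000) / (7) = 1.143
  x2 = (2 - (-3)·1.143 - (-3)·0.000) / (8) = 0.679
  x3 = (5 - (-3)·1.143 - (-1)·0.679) / (-7) = -1.301
Iteration 2:
  x1 = (8 - (-2)·0.679 - (2)·-1.301) / (7) = 1.709
  x2 = (2 - (-3)·1.709 - (-3)·-1.301) / (8) = 0.403
  x3 = (5 - (-3)·1.709 - (-1)·0.403) / (-7) = -1.504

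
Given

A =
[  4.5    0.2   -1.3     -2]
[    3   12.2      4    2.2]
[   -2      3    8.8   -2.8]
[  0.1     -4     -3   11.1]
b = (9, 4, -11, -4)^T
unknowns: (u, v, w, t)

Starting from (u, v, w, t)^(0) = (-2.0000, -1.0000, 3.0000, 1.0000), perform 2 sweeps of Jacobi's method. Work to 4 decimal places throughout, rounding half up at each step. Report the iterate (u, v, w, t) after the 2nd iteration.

Iteration 1:
  u = (9 - (0.2)·-1.0000 - (-1.3)·3.0000 - (-2)·1.0000) / (4.5) = 3.3556
  v = (4 - (3)·-2.0000 - (4)·3.0000 - (2.2)·1.0000) / (12.2) = -0.3443
  w = (-11 - (-2)·-2.0000 - (3)·-1.0000 - (-2.8)·1.0000) / (8.8) = -1.0455
  t = (-4 - (0.1)·-2.0000 - (-4)·-1.0000 - (-3)·3.0000) / (11.1) = 0.1081
Iteration 2:
  u = (9 - (0.2)·-0.3443 - (-1.3)·-1.0455 - (-2)·0.1081) / (4.5) = 1.7613
  v = (4 - (3)·3.3556 - (4)·-1.0455 - (2.2)·0.1081) / (12.2) = -0.1740
  w = (-11 - (-2)·3.3556 - (3)·-0.3443 - (-2.8)·0.1081) / (8.8) = -0.3356
  t = (-4 - (0.1)·3.3556 - (-4)·-0.3443 - (-3)·-1.0455) / (11.1) = -0.7972

(1.7613, -0.1740, -0.3356, -0.7972)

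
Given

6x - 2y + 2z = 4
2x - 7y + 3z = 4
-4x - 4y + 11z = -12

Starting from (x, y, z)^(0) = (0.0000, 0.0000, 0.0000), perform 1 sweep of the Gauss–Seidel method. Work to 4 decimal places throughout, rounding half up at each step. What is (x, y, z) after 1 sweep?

Iteration 1:
  x = (4 - (-2)·0.0000 - (2)·0.0000) / (6) = 0.6667
  y = (4 - (2)·0.6667 - (3)·0.0000) / (-7) = -0.3809
  z = (-12 - (-4)·0.6667 - (-4)·-0.3809) / (11) = -0.9870

(0.6667, -0.3809, -0.9870)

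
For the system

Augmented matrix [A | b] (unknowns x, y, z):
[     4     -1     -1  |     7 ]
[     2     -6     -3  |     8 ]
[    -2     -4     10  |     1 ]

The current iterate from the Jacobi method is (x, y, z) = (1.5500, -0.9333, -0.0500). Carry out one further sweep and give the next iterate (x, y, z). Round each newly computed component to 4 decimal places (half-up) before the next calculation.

One sweep:
  x = (7 - (-1)·-0.9333 - (-1)·-0.0500) / (4) = 1.5042
  y = (8 - (2)·1.5500 - (-3)·-0.0500) / (-6) = -0.7917
  z = (1 - (-2)·1.5500 - (-4)·-0.9333) / (10) = 0.0367

(1.5042, -0.7917, 0.0367)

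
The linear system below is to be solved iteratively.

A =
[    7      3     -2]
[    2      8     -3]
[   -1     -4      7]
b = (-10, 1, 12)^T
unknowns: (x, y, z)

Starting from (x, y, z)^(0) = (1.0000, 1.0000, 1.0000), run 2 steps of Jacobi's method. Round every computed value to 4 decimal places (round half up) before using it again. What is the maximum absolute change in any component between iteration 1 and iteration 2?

1.1786

Iteration 1:
  x = (-10 - (3)·1.0000 - (-2)·1.0000) / (7) = -1.5714
  y = (1 - (2)·1.0000 - (-3)·1.0000) / (8) = 0.2500
  z = (12 - (-1)·1.0000 - (-4)·1.0000) / (7) = 2.4286
Iteration 2:
  x = (-10 - (3)·0.2500 - (-2)·2.4286) / (7) = -0.8418
  y = (1 - (2)·-1.5714 - (-3)·2.4286) / (8) = 1.4286
  z = (12 - (-1)·-1.5714 - (-4)·0.2500) / (7) = 1.6327
Change: (0.7296, 1.1786, -0.7959) → max |·| = 1.1786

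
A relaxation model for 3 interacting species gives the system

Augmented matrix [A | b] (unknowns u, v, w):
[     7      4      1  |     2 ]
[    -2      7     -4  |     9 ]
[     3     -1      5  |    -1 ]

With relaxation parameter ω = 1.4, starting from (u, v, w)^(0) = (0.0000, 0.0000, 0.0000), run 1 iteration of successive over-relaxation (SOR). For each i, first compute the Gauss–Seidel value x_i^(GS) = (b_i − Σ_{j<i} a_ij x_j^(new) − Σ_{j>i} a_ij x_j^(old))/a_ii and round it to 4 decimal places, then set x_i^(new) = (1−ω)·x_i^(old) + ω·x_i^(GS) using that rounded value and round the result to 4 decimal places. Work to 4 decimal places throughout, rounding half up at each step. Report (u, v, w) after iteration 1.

(0.4000, 1.9600, -0.0672)

Iteration 1:
  u: GS value = (2 - (4)·0.0000 - (1)·0.0000) / (7) = 0.2857;  u ← (1−ω)·0.0000 + ω·0.2857 = 0.4000
  v: GS value = (9 - (-2)·0.4000 - (-4)·0.0000) / (7) = 1.4000;  v ← (1−ω)·0.0000 + ω·1.4000 = 1.9600
  w: GS value = (-1 - (3)·0.4000 - (-1)·1.9600) / (5) = -0.0480;  w ← (1−ω)·0.0000 + ω·-0.0480 = -0.0672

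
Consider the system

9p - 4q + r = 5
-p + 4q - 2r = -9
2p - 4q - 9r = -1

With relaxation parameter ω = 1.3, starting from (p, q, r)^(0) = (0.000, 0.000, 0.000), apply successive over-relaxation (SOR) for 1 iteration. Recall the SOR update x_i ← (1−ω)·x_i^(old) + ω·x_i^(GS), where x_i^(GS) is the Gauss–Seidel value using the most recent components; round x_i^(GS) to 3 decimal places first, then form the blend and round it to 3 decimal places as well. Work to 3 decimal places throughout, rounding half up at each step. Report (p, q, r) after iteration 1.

(0.723, -2.690, 1.907)

Iteration 1:
  p: GS value = (5 - (-4)·0.000 - (1)·0.000) / (9) = 0.556;  p ← (1−ω)·0.000 + ω·0.556 = 0.723
  q: GS value = (-9 - (-1)·0.723 - (-2)·0.000) / (4) = -2.069;  q ← (1−ω)·0.000 + ω·-2.069 = -2.690
  r: GS value = (-1 - (2)·0.723 - (-4)·-2.690) / (-9) = 1.467;  r ← (1−ω)·0.000 + ω·1.467 = 1.907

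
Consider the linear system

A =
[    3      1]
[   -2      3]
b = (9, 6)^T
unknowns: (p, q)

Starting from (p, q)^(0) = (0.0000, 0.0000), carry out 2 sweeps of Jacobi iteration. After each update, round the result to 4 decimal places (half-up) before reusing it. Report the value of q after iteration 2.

4.0000

Iteration 1:
  p = (9 - (1)·0.0000) / (3) = 3.0000
  q = (6 - (-2)·0.0000) / (3) = 2.0000
Iteration 2:
  p = (9 - (1)·2.0000) / (3) = 2.3333
  q = (6 - (-2)·3.0000) / (3) = 4.0000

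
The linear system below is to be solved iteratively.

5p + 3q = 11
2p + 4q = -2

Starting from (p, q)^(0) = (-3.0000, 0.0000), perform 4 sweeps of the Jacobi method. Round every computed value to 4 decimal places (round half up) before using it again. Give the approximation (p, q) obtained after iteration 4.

(2.9800, -2.0800)

Iteration 1:
  p = (11 - (3)·0.0000) / (5) = 2.2000
  q = (-2 - (2)·-3.0000) / (4) = 1.0000
Iteration 2:
  p = (11 - (3)·1.0000) / (5) = 1.6000
  q = (-2 - (2)·2.2000) / (4) = -1.6000
Iteration 3:
  p = (11 - (3)·-1.6000) / (5) = 3.1600
  q = (-2 - (2)·1.6000) / (4) = -1.3000
Iteration 4:
  p = (11 - (3)·-1.3000) / (5) = 2.9800
  q = (-2 - (2)·3.1600) / (4) = -2.0800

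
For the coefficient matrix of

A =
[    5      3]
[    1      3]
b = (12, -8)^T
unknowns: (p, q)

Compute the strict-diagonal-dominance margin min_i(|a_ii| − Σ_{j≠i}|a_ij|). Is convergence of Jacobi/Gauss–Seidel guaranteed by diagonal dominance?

2

row 1: |5| − (3) = 2
row 2: |3| − (1) = 2
minimum over rows = 2 → strictly diagonally dominant (convergence guaranteed)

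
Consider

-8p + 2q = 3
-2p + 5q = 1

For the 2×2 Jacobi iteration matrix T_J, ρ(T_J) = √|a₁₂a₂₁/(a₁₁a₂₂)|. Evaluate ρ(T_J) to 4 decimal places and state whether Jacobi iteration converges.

0.3162

a₁₂a₂₁/(a₁₁a₂₂) = (2)·(-2) / ((-8)·(5)) = 0.100000
ρ = √|0.100000| = √0.100000 = 0.3162
ρ < 1, so Jacobi converges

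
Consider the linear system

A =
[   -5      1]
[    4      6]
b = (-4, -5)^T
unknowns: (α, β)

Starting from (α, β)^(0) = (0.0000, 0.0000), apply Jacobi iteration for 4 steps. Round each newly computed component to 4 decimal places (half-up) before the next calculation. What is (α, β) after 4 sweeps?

Iteration 1:
  α = (-4 - (1)·0.0000) / (-5) = 0.8000
  β = (-5 - (4)·0.0000) / (6) = -0.8333
Iteration 2:
  α = (-4 - (1)·-0.8333) / (-5) = 0.6333
  β = (-5 - (4)·0.8000) / (6) = -1.3667
Iteration 3:
  α = (-4 - (1)·-1.3667) / (-5) = 0.5267
  β = (-5 - (4)·0.6333) / (6) = -1.2555
Iteration 4:
  α = (-4 - (1)·-1.2555) / (-5) = 0.5489
  β = (-5 - (4)·0.5267) / (6) = -1.1845

(0.5489, -1.1845)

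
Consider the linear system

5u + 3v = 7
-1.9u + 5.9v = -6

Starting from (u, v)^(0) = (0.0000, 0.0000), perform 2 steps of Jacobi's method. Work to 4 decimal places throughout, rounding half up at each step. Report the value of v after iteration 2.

-0.5661

Iteration 1:
  u = (7 - (3)·0.0000) / (5) = 1.4000
  v = (-6 - (-1.9)·0.0000) / (5.9) = -1.0169
Iteration 2:
  u = (7 - (3)·-1.0169) / (5) = 2.0101
  v = (-6 - (-1.9)·1.4000) / (5.9) = -0.5661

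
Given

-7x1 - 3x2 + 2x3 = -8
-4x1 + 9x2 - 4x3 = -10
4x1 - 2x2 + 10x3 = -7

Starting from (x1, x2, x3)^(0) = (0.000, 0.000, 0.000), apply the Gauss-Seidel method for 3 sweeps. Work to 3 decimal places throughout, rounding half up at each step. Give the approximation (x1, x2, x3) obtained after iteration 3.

(1.277, -1.147, -1.440)

Iteration 1:
  x1 = (-8 - (-3)·0.000 - (2)·0.000) / (-7) = 1.143
  x2 = (-10 - (-4)·1.143 - (-4)·0.000) / (9) = -0.603
  x3 = (-7 - (4)·1.143 - (-2)·-0.603) / (10) = -1.278
Iteration 2:
  x1 = (-8 - (-3)·-0.603 - (2)·-1.278) / (-7) = 1.036
  x2 = (-10 - (-4)·1.036 - (-4)·-1.278) / (9) = -1.219
  x3 = (-7 - (4)·1.036 - (-2)·-1.219) / (10) = -1.358
Iteration 3:
  x1 = (-8 - (-3)·-1.219 - (2)·-1.358) / (-7) = 1.277
  x2 = (-10 - (-4)·1.277 - (-4)·-1.358) / (9) = -1.147
  x3 = (-7 - (4)·1.277 - (-2)·-1.147) / (10) = -1.440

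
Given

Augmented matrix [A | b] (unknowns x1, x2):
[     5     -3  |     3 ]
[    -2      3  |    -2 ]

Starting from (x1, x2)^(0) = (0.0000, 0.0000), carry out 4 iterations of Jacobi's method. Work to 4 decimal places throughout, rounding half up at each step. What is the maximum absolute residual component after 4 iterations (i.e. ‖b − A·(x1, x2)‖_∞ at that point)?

Iteration 1:
  x1 = (3 - (-3)·0.0000) / (5) = 0.6000
  x2 = (-2 - (-2)·0.0000) / (3) = -0.6667
Iteration 2:
  x1 = (3 - (-3)·-0.6667) / (5) = 0.2000
  x2 = (-2 - (-2)·0.6000) / (3) = -0.2667
Iteration 3:
  x1 = (3 - (-3)·-0.2667) / (5) = 0.4400
  x2 = (-2 - (-2)·0.2000) / (3) = -0.5333
Iteration 4:
  x1 = (3 - (-3)·-0.5333) / (5) = 0.2800
  x2 = (-2 - (-2)·0.4400) / (3) = -0.3733
Residual b − A·x = (0.4801, -0.3201); ∞-norm = 0.4801

0.4801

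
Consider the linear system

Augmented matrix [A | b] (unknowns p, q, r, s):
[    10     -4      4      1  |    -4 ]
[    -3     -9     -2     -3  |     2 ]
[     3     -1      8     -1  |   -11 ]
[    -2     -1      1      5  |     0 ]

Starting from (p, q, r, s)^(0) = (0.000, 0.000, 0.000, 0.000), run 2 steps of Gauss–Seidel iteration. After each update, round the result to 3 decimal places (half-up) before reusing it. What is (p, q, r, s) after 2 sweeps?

(0.052, 0.012, -1.384, 0.300)

Iteration 1:
  p = (-4 - (-4)·0.000 - (4)·0.000 - (1)·0.000) / (10) = -0.400
  q = (2 - (-3)·-0.400 - (-2)·0.000 - (-3)·0.000) / (-9) = -0.089
  r = (-11 - (3)·-0.400 - (-1)·-0.089 - (-1)·0.000) / (8) = -1.236
  s = (0 - (-2)·-0.400 - (-1)·-0.089 - (1)·-1.236) / (5) = 0.069
Iteration 2:
  p = (-4 - (-4)·-0.089 - (4)·-1.236 - (1)·0.069) / (10) = 0.052
  q = (2 - (-3)·0.052 - (-2)·-1.236 - (-3)·0.069) / (-9) = 0.012
  r = (-11 - (3)·0.052 - (-1)·0.012 - (-1)·0.069) / (8) = -1.384
  s = (0 - (-2)·0.052 - (-1)·0.012 - (1)·-1.384) / (5) = 0.300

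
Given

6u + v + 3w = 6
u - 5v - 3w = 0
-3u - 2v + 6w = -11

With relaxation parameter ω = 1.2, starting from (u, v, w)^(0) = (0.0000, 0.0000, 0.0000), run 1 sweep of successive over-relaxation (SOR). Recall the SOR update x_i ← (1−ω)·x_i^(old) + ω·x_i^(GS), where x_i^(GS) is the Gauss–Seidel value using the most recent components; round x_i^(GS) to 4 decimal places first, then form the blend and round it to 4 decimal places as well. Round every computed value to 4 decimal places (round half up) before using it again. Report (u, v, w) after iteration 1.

Iteration 1:
  u: GS value = (6 - (1)·0.0000 - (3)·0.0000) / (6) = 1.0000;  u ← (1−ω)·0.0000 + ω·1.0000 = 1.2000
  v: GS value = (0 - (1)·1.2000 - (-3)·0.0000) / (-5) = 0.2400;  v ← (1−ω)·0.0000 + ω·0.2400 = 0.2880
  w: GS value = (-11 - (-3)·1.2000 - (-2)·0.2880) / (6) = -1.1373;  w ← (1−ω)·0.0000 + ω·-1.1373 = -1.3648

(1.2000, 0.2880, -1.3648)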